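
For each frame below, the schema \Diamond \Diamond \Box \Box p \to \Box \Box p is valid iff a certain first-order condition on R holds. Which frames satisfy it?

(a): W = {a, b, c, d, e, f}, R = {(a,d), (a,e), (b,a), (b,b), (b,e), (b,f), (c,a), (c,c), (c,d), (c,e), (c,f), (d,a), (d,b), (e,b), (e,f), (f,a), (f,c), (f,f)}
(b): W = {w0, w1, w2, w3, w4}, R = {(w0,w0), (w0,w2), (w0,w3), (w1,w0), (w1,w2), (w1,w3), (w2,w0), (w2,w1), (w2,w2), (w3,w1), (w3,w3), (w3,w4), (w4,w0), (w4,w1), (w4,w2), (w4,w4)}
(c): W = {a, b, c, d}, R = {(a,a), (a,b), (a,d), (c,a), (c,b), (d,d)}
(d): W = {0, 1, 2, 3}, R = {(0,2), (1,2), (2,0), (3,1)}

(d)

Frame correspondent (Sahlqvist): \forall x \forall y \forall z ((x R^2 y \wedge x R^2 z) \to \exists w (y R^2 w \wedge z = w)) — i.e. a generalized confluence (Geach) condition.
(a): fails — aR²f, aR²b but no w with fR²w and b=w.
(b): fails — w0R²w2, w0R²w4 but no w with w2R²w and w4=w.
(c): fails — aR²b, aR²a but no w with bR²w and a=w.
(d): condition met.
Valid on: (d).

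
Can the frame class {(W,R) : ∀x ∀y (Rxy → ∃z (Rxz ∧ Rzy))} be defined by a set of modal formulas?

Yes, by □□p → □p

The condition is density. A defining modal formula is □□p → □p.
Suppose □□p→□p is valid. Take Rxy and set V(p)={w : xR²w}. Then □□p at x, so □p at x, so p at y, i.e. ∃z(Rxz∧Rzy).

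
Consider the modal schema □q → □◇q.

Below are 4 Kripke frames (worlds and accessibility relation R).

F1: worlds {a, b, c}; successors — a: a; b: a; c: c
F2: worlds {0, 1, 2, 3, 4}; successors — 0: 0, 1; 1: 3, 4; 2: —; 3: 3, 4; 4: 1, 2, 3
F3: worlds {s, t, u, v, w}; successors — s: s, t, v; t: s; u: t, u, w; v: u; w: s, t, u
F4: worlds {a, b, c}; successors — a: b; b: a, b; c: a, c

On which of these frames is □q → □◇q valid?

This is the axiom for a generalized confluence (Geach) condition; its first-order frame correspondent is ∀x ∀z (xRz → ∃w (xRw ∧ zRw)).
F1: ✓.
F2: fails — 0R1 but no w with 0Rw and 1Rw.
F3: fails — sRv but no w* with sRw* and vRw*.
F4: fails — cRa but no w with cRw and aRw.
Valid on: F1.

F1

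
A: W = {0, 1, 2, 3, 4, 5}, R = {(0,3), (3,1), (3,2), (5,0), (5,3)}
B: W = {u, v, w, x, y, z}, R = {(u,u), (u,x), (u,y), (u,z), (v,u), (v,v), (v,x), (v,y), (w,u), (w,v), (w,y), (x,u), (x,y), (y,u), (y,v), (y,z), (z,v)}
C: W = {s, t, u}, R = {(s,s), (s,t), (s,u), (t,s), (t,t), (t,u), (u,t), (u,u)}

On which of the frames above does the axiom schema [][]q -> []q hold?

Frame correspondent (Sahlqvist): forall x forall y (Rxy -> exists z (Rxz & Rzy)) — i.e. density.
A: fails — R32 but no z with R3z and Rz2.
B: satisfies the condition.
C: satisfies the condition.
Valid on: B, C.

B, C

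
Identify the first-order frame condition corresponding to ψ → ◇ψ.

Reflexivity

This schema is equivalent to the T axiom □ψ → ψ.
Its frame correspondent is reflexivity — ∀x Rxx.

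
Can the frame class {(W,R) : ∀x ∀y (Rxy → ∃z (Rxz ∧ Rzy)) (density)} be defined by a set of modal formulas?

The condition is density. A defining modal formula is □□q → □q.
Suppose □□q→□q is valid. Take Rxy and set V(q)={w : xR²w}. Then □□q at x, so □q at x, so q at y, i.e. ∃z(Rxz∧Rzy).

Yes, by □□q → □q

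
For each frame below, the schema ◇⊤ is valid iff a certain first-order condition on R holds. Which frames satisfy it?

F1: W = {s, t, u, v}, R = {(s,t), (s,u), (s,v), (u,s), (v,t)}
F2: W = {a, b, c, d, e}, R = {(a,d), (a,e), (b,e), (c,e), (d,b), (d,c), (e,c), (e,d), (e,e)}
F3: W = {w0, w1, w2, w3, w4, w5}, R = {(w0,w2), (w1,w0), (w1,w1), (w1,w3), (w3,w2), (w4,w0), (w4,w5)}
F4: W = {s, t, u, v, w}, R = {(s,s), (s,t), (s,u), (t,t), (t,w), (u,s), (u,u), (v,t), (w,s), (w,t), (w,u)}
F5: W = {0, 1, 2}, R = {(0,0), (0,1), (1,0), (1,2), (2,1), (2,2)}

This is the axiom for seriality; its first-order frame correspondent is ∀x ∃y Rxy.
F1: fails — world t has no successor.
F2: condition met.
F3: fails — world w2 has no successor.
F4: condition met.
F5: condition met.

F2, F4, F5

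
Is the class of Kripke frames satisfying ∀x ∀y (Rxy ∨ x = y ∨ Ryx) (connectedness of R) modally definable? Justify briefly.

Modal frame validity is preserved under disjoint unions.
Take 3 disjoint single-world reflexive frames: each is trivially connected, but their disjoint union has 3 worlds with no edge between distinct components, so it is not connected.
So no modal formula (or set of formulas) defines exactly the connected frames.

No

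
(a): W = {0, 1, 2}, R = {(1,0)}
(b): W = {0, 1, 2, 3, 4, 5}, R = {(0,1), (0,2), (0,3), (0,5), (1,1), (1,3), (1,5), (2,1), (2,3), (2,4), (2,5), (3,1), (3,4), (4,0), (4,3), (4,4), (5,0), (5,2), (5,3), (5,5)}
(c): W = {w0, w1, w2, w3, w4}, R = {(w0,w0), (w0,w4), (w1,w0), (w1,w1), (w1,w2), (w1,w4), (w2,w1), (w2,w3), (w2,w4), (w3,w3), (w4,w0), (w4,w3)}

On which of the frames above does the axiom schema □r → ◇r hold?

(b), (c)

The schema corresponds to seriality: ∀x ∃y Rxy.
(a): fails — world 0 has no successor.
(b): holds.
(c): holds.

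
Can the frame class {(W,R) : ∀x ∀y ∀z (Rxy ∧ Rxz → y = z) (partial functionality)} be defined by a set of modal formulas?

This is a Sahlqvist condition; the CD axiom ◇p → □p defines it.
Suppose ◇p→□p is valid. Take Rxy, Rxz and set V(p)={y}. Then ◇p at x, so □p at x, so p at z, i.e. z=y.

Yes — defined by ◇p → □p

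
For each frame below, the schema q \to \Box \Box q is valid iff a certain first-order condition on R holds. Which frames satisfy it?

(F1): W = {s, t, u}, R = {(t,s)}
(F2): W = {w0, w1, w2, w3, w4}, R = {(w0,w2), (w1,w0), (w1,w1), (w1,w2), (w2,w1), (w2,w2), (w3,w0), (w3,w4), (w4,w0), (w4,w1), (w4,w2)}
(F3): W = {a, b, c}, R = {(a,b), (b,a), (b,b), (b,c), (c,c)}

(F1)

The schema corresponds to a generalized confluence (Geach) condition: \forall x \forall z (x R^2 z \to \exists w (x = w \wedge z = w)).
(F1): satisfies the condition.
(F2): fails — w0R²w1 but w0 ≠ w1.
(F3): fails — aR²b but a ≠ b.
Valid on: (F1).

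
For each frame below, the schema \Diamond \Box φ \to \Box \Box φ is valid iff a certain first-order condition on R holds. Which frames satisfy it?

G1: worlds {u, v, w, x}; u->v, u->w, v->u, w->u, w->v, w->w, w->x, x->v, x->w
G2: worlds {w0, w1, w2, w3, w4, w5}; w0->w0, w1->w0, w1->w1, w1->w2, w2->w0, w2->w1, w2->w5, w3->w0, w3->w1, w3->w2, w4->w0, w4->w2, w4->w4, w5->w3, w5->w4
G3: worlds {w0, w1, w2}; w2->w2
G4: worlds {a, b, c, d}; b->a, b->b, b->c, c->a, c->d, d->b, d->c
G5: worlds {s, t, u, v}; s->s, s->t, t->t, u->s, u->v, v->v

G3

This is the axiom for a generalized confluence (Geach) condition; its first-order frame correspondent is \forall x \forall y \forall z ((xRy \wedge x R^2 z) \to \exists w (yRw \wedge z = w)).
G1: fails — uRv, uR²v but no t with vRt and v=t.
G2: fails — w1Rw0, w1R²w1 but no w with w0Rw and w1=w.
G3: condition met.
G4: fails — bRa, bR²a but no w with aRw and a=w.
G5: fails — sRt, sR²s but no w with tRw and s=w.
Valid on: G3.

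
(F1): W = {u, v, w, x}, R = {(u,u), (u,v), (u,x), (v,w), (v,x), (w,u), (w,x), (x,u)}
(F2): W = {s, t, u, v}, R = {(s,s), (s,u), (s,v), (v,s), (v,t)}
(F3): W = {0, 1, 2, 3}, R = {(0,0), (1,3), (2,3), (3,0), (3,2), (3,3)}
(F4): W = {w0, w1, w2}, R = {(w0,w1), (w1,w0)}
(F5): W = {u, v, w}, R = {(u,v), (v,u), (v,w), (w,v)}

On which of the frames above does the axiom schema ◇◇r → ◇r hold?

none

Frame correspondent (Sahlqvist): ∀x ∀y ∀z (Rxy ∧ Ryz → Rxz) — i.e. transitivity.
(F1): fails — Ruv and Rvw but not Ruw.
(F2): fails — Rvs and Rsv but not Rvv.
(F3): fails — R23 and R32 but not R22.
(F4): fails — Rw0w1 and Rw1w0 but not Rw0w0.
(F5): fails — Ruv and Rvu but not Ruu.
Valid on no frame.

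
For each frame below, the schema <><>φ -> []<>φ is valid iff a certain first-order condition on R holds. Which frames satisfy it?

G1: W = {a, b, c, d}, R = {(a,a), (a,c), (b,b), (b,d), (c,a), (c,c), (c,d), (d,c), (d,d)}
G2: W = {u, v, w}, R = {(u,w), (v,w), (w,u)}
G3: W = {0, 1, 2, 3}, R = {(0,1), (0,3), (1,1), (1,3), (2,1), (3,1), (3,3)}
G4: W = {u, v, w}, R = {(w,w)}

G2, G3, G4

Frame correspondent (Sahlqvist): forall x forall y forall z ((x R^2 y & xRz) -> exists w (y = w & zRw)) — i.e. a generalized confluence (Geach) condition.
G1: fails — aR²d, aRa but no w with d=w and aRw.
G2: condition met.
G3: condition met.
G4: condition met.
Valid on: G2, G3, G4.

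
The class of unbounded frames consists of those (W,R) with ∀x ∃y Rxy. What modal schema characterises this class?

This is seriality; the standard corresponding axiom is D: □q → ◇q.
Suppose □q→◇q is valid. At any x set V(q)=W. Then □q at x, so ◇q at x, so x has a successor.

□q → ◇q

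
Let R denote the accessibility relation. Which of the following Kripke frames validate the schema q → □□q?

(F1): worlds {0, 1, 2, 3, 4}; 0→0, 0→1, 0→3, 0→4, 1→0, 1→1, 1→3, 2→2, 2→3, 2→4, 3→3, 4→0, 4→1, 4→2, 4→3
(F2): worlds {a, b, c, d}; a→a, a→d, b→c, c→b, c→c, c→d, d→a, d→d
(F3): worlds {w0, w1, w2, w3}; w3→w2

(F3)

Frame correspondent (Sahlqvist): ∀x ∀z (xR²z → ∃w (x = w ∧ z = w)) — i.e. a generalized confluence (Geach) condition.
(F1): fails — 0R²1 but 0 ≠ 1.
(F2): fails — aR²d but a ≠ d.
(F3): satisfies the condition.
Valid on: (F3).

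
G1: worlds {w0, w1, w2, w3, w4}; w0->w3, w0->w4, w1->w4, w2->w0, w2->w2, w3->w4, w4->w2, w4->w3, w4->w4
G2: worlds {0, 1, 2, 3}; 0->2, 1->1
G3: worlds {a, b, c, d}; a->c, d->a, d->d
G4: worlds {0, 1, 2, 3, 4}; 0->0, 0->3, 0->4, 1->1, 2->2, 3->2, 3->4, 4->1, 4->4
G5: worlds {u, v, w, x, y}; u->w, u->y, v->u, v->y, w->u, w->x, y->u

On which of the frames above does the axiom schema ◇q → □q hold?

G2

The schema corresponds to partial functionality: ∀x ∀y ∀z (Rxy ∧ Rxz → y = z).
G1: fails — w0 sees both w3 and w4.
G2: condition met.
G3: fails — d sees both a and d.
G4: fails — 0 sees both 0 and 3.
G5: fails — u sees both w and y.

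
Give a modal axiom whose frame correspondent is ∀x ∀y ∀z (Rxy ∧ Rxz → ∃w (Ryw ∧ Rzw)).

The condition is convergence. The .2 schema ◇□p → □◇p defines it.

◇□p → □◇p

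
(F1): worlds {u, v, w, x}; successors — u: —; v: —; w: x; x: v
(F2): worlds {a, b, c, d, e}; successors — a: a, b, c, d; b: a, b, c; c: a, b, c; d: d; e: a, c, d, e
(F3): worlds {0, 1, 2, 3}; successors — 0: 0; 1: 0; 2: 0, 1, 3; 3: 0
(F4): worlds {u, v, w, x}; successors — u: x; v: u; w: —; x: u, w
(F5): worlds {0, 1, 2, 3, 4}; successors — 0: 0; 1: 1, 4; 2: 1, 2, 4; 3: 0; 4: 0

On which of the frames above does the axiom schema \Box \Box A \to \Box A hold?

The schema corresponds to density: \forall x \forall y (Rxy \to \exists z (Rxz \wedge Rzy)).
(F1): fails — Rwx but no z with Rwz and Rzx.
(F2): ✓.
(F3): fails — R23 but no z with R2z and Rz3.
(F4): fails — Rxw but no z with Rxz and Rzw.
(F5): ✓.

(F2), (F5)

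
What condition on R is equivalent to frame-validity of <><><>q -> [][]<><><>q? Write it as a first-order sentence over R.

forall x forall y forall z ((x R^3 y & x R^2 z) -> exists w (y = w & z R^3 w))

This is a Sahlqvist (Geach-type) schema ◇^3□^0q → □^2◇^3q.
First-order correspondent: forall x forall y forall z ((x R^3 y & x R^2 z) -> exists w (y = w & z R^3 w)).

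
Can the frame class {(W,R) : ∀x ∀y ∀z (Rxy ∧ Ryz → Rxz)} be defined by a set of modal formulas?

Yes: it is transitivity, defined by the 4 schema □p → □□p.
Suppose □p→□□p is valid. Take Rxy, Ryz and set V(p)={w : Rxw}. Then □p at x, so □□p at x, so □p at y, so p at z, i.e. Rxz.

Definable; □p → □□p defines it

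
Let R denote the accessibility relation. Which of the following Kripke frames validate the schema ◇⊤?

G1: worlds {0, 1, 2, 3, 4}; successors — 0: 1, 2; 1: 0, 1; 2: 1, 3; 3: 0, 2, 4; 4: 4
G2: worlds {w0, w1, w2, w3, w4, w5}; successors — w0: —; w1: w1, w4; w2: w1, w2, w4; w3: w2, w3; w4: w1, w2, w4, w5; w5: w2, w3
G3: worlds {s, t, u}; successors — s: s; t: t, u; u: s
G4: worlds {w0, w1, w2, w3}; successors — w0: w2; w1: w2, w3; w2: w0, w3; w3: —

G1, G3

The schema corresponds to seriality: ∀x ∃y Rxy.
G1: holds.
G2: fails — world w0 has no successor.
G3: holds.
G4: fails — world w3 has no successor.
Valid on: G1, G3.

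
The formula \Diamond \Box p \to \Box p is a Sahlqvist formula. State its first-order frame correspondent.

The Euclidean property

Equivalently (dual form): ◇p → □◇p.
Suppose ◇p→□◇p is valid. Take Rxy, Rxz and set V(p)={y}. Then ◇p at x, so □◇p at x, so ◇p at z, so some w with Rzw has p; w=y, i.e. Rzy. By symmetry of the argument, Ryz.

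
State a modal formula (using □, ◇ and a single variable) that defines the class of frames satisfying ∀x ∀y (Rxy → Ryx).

This is symmetry; the standard corresponding axiom is B: q → □◇q.
Suppose q→□◇q is valid. Take Rxy and set V(q)={x}. Then q at x, so □◇q at x, so ◇q at y, so some z with Ryz has q; z=x, i.e. Ryx.

q → □◇q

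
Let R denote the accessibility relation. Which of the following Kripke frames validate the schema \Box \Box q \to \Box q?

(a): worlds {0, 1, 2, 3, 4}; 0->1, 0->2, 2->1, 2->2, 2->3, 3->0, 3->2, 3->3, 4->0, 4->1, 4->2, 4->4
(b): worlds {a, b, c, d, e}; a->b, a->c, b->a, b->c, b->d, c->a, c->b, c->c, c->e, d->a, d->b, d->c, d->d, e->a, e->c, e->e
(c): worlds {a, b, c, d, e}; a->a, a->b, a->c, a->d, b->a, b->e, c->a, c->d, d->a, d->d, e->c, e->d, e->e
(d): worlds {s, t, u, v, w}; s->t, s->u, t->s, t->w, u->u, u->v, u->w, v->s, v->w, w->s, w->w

The schema corresponds to density: \forall x \forall y (Rxy \to \exists z (Rxz \wedge Rzy)).
(a): satisfies the condition.
(b): satisfies the condition.
(c): satisfies the condition.
(d): fails — Rst but no z with Rsz and Rzt.

(a), (b), (c)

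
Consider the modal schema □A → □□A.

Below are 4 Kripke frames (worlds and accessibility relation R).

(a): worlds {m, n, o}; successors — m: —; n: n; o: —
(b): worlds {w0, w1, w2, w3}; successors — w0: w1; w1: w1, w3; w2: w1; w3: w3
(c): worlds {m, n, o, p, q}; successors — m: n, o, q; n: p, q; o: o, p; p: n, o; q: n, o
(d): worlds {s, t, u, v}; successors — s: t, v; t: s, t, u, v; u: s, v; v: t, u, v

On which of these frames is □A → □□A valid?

(a)

The schema corresponds to transitivity: ∀x ∀y ∀z (Rxy ∧ Ryz → Rxz).
(a): satisfies the condition.
(b): fails — Rw0w1 and Rw1w3 but not Rw0w3.
(c): fails — Rop and Rpn but not Ron.
(d): fails — Ruv and Rvt but not Rut.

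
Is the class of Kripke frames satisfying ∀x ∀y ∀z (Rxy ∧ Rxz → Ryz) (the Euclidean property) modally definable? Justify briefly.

Yes — defined by ◇r → □◇r

The condition is the Euclidean property. A defining modal formula is ◇r → □◇r.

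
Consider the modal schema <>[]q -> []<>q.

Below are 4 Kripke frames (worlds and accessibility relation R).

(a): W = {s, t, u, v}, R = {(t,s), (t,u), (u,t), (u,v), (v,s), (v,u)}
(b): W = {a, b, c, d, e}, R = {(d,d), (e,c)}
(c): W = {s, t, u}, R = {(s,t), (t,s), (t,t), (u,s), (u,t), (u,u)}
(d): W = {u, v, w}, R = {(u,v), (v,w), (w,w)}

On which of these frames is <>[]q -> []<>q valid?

Frame correspondent (Sahlqvist): forall x forall y forall z (Rxy & Rxz -> exists w (Ryw & Rzw)) — i.e. convergence.
(a): fails — Rts and Rts but s and s have no common successor.
(b): fails — Rec and Rec but c and c have no common successor.
(c): condition met.
(d): condition met.
Valid on: (c), (d).

(c), (d)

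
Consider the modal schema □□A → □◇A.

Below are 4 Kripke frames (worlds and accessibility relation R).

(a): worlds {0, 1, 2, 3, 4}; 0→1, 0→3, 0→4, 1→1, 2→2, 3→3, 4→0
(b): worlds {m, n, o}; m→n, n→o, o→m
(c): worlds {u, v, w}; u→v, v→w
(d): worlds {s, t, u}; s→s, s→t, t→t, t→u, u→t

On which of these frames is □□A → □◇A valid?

The schema corresponds to a generalized confluence (Geach) condition: ∀x ∀z (xRz → ∃w (xR²w ∧ zRw)).
(a): satisfies the condition.
(b): satisfies the condition.
(c): fails — vRw but no t with vR²t and wRt.
(d): satisfies the condition.
Valid on: (a), (b), (d).

(a), (b), (d)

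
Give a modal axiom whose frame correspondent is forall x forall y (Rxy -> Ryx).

A defining formula is r → □◇r (the B axiom).
Suppose r→□◇r is valid. Take Rxy and set V(r)={x}. Then r at x, so □◇r at x, so ◇r at y, so some z with Ryz has r; z=x, i.e. Ryx.

r → □◇r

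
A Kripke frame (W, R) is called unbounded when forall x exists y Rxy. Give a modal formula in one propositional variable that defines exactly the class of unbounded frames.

□ψ → ◇ψ

This is seriality; the standard corresponding axiom is D: □ψ → ◇ψ.
Suppose □ψ→◇ψ is valid. At any x set V(ψ)=W. Then □ψ at x, so ◇ψ at x, so x has a successor.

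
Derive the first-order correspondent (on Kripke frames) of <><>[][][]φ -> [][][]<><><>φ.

forall x forall y forall z ((x R^2 y & x R^3 z) -> exists w (y R^3 w & z R^3 w))

This is a Sahlqvist (Geach-type) schema ◇^2□^3φ → □^3◇^3φ.
Minimal-valuation argument: fix x; take any y with xR^2y and any z with xR^3z. Set V(φ) to the set of worlds R-reachable from y in exactly 3 steps. Then □^3φ holds at y, so the antecedent holds at x; validity forces ◇^3φ at z, giving a w with zR^3w and yR^3w.
First-order correspondent: forall x forall y forall z ((x R^2 y & x R^3 z) -> exists w (y R^3 w & z R^3 w)).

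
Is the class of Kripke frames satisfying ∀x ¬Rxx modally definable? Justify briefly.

If a class were modally definable it would be closed under surjective bounded morphisms (Goldblatt–Thomason).
The 3-cycle (worlds 0,1,2 with 0→1→2→0) is irreflexive, and the map sending every world to a single reflexive point • is a surjective bounded morphism (forth: every edge maps to (•,•); back: every world has a successor). So any modal formula valid on the 3-cycle is also valid on the reflexive point, which is not irreflexive.
So the class is not modally definable.

No — not modally definable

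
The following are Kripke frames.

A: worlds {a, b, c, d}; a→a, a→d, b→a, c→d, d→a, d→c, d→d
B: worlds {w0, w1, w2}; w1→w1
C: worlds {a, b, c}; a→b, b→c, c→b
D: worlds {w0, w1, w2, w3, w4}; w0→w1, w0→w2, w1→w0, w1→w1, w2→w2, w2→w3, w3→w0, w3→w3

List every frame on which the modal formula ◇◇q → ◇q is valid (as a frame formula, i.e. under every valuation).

Frame correspondent (Sahlqvist): ∀x ∀y ∀z (Rxy ∧ Ryz → Rxz) — i.e. transitivity.
A: fails — Rcd and Rdc but not Rcc.
B: condition met.
C: fails — Rab and Rbc but not Rac.
D: fails — Rw1w0 and Rw0w2 but not Rw1w2.

B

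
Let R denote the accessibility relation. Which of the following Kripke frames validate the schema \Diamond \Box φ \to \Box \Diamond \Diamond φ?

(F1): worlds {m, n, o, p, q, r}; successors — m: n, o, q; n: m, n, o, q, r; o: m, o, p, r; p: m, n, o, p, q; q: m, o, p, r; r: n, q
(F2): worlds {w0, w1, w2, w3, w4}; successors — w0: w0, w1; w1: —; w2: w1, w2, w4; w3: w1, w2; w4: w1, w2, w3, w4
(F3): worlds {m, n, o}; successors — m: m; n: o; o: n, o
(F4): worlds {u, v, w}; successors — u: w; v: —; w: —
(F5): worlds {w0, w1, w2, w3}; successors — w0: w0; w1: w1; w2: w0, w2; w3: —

The schema corresponds to a generalized confluence (Geach) condition: \forall x \forall y \forall z ((xRy \wedge xRz) \to \exists w (yRw \wedge z R^2 w)).
(F1): satisfies the condition.
(F2): fails — w0Rw0, w0Rw1 but no w with w0Rw and w1R²w.
(F3): satisfies the condition.
(F4): fails — uRw, uRw but no t with wRt and wR²t.
(F5): satisfies the condition.
Valid on: (F1), (F3), (F5).

(F1), (F3), (F5)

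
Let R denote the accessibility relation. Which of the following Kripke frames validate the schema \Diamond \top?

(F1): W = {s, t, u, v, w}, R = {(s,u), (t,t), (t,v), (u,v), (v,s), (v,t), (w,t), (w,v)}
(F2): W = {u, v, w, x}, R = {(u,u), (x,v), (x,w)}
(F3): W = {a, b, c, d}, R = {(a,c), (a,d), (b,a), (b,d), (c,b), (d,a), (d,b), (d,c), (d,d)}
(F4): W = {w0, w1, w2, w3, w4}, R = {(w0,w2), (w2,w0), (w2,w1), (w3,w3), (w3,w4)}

(F1), (F3)

Frame correspondent (Sahlqvist): \forall x \exists y Rxy — i.e. seriality.
(F1): condition met.
(F2): fails — world v has no successor.
(F3): condition met.
(F4): fails — world w1 has no successor.
Valid on: (F1), (F3).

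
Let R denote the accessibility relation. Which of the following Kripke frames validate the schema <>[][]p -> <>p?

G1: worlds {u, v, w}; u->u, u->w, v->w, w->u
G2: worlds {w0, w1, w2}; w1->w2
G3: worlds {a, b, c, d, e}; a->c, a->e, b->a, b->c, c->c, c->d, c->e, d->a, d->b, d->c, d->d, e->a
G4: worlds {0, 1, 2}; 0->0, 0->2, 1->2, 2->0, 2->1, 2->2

G1, G3, G4

This is the axiom for a generalized confluence (Geach) condition; its first-order frame correspondent is forall x forall y (xRy -> exists w (y R^2 w & xRw)).
G1: condition met.
G2: fails — w1Rw2 but no w with w2R²w and w1Rw.
G3: condition met.
G4: condition met.
Valid on: G1, G3, G4.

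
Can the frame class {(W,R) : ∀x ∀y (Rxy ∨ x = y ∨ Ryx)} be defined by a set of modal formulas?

Not definable by any modal formula

Any modally definable frame class is closed under disjoint unions.
Take 2 disjoint single-world reflexive frames: each is trivially connected, but their disjoint union has 2 worlds with no edge between distinct components, so it is not connected.
So no modal formula (or set of formulas) defines exactly the connected frames.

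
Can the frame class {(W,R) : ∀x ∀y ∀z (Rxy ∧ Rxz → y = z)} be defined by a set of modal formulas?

Yes: it is partial functionality, defined by the CD schema ◇p → □p.
Suppose ◇p→□p is valid. Take Rxy, Rxz and set V(p)={y}. Then ◇p at x, so □p at x, so p at z, i.e. z=y.

Yes, by ◇p → □p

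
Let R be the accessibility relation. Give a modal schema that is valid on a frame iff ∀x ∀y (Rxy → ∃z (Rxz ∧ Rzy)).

A defining formula is □□s → □s (the C4 axiom).
Suppose □□s→□s is valid. Take Rxy and set V(s)={w : xR²w}. Then □□s at x, so □s at x, so s at y, i.e. ∃z(Rxz∧Rzy).

□□s → □s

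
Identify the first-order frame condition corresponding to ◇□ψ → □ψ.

the Euclidean property: ∀x ∀y ∀z (Rxy ∧ Rxz → Ryz)

This is a form of the 5 axiom.
Its frame correspondent is the Euclidean property — ∀x ∀y ∀z (Rxy ∧ Rxz → Ryz).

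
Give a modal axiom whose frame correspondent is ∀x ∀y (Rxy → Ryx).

A defining formula is q → □◇q (the B axiom).
Suppose q→□◇q is valid. Take Rxy and set V(q)={x}. Then q at x, so □◇q at x, so ◇q at y, so some z with Ryz has q; z=x, i.e. Ryx.

q → □◇q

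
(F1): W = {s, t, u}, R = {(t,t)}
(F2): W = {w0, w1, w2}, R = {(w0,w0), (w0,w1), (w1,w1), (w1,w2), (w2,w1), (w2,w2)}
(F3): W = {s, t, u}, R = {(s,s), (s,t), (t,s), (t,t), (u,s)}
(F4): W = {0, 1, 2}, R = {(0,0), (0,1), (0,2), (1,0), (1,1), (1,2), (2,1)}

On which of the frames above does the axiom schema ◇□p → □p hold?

The schema corresponds to the Euclidean property: ∀x ∀y ∀z (Rxy ∧ Rxz → Ryz).
(F1): condition met.
(F2): fails — Rw0w1 and Rw0w0 but not Rw1w0.
(F3): condition met.
(F4): fails — R02 and R00 but not R20.

(F1), (F3)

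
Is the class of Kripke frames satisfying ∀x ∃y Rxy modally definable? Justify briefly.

Yes: it is seriality, defined by the D schema □p → ◇p.
Suppose □p→◇p is valid. At any x set V(p)=W. Then □p at x, so ◇p at x, so x has a successor.

Definable; □p → ◇p defines it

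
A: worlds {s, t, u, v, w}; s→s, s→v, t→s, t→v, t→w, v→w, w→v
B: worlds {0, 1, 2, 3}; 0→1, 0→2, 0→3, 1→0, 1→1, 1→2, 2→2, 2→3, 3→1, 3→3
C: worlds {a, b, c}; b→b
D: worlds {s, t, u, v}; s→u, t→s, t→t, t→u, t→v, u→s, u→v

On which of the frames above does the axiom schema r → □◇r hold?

C

Frame correspondent (Sahlqvist): ∀x ∀y (Rxy → Ryx) — i.e. symmetry.
A: fails — Rtv but not Rvt.
B: fails — R02 but not R20.
C: satisfies the condition.
D: fails — Ruv but not Rvu.
Valid on: C.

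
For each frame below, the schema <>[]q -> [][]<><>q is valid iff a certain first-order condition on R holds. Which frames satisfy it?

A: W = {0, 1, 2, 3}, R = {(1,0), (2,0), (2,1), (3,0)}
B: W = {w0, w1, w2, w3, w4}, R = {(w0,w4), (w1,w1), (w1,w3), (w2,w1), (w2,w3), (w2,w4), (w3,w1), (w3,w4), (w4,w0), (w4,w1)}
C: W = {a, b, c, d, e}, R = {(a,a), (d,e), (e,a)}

C

The schema corresponds to a generalized confluence (Geach) condition: forall x forall y forall z ((xRy & x R^2 z) -> exists w (yRw & z R^2 w)).
A: fails — 2R0, 2R²0 but no w with 0Rw and 0R²w.
B: fails — w4Rw0, w4R²w3 but no w with w0Rw and w3R²w.
C: condition met.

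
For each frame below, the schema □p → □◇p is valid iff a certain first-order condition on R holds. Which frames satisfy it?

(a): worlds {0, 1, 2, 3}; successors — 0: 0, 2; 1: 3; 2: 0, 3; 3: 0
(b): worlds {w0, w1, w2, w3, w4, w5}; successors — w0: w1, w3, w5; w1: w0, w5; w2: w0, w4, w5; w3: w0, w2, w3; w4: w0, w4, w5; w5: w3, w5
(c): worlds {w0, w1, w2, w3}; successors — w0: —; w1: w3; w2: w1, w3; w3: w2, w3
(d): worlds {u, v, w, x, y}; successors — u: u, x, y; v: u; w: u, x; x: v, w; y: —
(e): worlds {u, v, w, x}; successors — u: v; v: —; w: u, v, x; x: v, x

(b), (c)

This is the axiom for a generalized confluence (Geach) condition; its first-order frame correspondent is ∀x ∀z (xRz → ∃w (xRw ∧ zRw)).
(a): fails — 1R3 but no w with 1Rw and 3Rw.
(b): satisfies the condition.
(c): satisfies the condition.
(d): fails — uRx but no t with uRt and xRt.
(e): fails — uRv but no t with uRt and vRt.
Valid on: (b), (c).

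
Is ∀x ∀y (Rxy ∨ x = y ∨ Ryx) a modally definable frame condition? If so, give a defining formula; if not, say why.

Any modally definable frame class is closed under disjoint unions.
Take 2 disjoint single-world reflexive frames: each is trivially connected, but their disjoint union has 2 worlds with no edge between distinct components, so it is not connected.
Hence connectedness of R is not modally definable.

No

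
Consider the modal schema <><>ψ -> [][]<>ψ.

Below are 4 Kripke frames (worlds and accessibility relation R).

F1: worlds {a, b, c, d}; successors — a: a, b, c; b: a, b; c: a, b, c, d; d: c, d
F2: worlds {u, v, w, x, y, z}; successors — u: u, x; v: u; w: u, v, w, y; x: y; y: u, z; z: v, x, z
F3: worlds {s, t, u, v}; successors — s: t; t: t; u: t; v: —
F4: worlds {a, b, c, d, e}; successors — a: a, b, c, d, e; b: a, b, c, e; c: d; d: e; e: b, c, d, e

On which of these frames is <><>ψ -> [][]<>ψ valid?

F3

Frame correspondent (Sahlqvist): forall x forall y forall z ((x R^2 y & x R^2 z) -> exists w (y = w & zRw)) — i.e. a generalized confluence (Geach) condition.
F1: fails — aR²a, aR²d but no w with a=w and dRw.
F2: fails — uR²u, uR²x but no t with u=t and xRt.
F3: condition met.
F4: fails — aR²a, aR²c but no w with a=w and cRw.
Valid on: F3.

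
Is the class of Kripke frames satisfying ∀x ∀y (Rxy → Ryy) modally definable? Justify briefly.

Definable; □(□q → q) defines it

The condition is shift-reflexivity. A defining modal formula is □(□q → q).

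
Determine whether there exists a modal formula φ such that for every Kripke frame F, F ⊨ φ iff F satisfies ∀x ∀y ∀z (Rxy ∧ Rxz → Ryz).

Yes: it is the Euclidean property, defined by the 5 schema ◇p → □◇p.
Suppose ◇p→□◇p is valid. Take Rxy, Rxz and set V(p)={y}. Then ◇p at x, so □◇p at x, so ◇p at z, so some w with Rzw has p; w=y, i.e. Rzy. By symmetry of the argument, Ryz.

Definable; ◇p → □◇p defines it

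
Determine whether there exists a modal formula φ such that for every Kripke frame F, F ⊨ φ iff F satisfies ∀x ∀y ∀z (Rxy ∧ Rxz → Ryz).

This is a Sahlqvist condition; the 5 axiom ◇r → □◇r defines it.
Suppose ◇r→□◇r is valid. Take Rxy, Rxz and set V(r)={y}. Then ◇r at x, so □◇r at x, so ◇r at z, so some w with Rzw has r; w=y, i.e. Rzy. By symmetry of the argument, Ryz.

Yes, by ◇r → □◇r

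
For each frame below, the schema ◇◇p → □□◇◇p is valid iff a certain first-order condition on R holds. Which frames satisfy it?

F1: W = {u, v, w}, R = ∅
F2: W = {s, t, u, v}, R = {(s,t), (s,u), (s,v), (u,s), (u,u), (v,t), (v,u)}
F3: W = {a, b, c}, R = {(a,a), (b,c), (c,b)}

Frame correspondent (Sahlqvist): ∀x ∀y ∀z ((xR²y ∧ xR²z) → ∃w (y = w ∧ zR²w)) — i.e. a generalized confluence (Geach) condition.
F1: ✓.
F2: fails — sR²s, sR²t but no w with s=w and tR²w.
F3: ✓.

F1, F3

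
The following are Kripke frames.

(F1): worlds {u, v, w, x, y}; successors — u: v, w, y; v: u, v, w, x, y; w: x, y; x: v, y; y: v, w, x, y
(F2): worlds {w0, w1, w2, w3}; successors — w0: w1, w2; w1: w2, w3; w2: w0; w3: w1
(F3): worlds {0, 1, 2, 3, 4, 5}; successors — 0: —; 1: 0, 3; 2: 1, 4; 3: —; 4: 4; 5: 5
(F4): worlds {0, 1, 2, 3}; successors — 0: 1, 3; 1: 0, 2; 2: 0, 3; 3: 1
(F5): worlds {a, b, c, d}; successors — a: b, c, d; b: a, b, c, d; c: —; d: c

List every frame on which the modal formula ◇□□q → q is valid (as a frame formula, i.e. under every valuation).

(F4)

The schema corresponds to a generalized confluence (Geach) condition: ∀x ∀y (xRy → ∃w (yR²w ∧ x = w)).
(F1): fails — uRw but no t with wR²t and u=t.
(F2): fails — w0Rw2 but no w with w2R²w and w0=w.
(F3): fails — 1R0 but no w with 0R²w and 1=w.
(F4): holds.
(F5): fails — aRc but no w with cR²w and a=w.
Valid on: (F4).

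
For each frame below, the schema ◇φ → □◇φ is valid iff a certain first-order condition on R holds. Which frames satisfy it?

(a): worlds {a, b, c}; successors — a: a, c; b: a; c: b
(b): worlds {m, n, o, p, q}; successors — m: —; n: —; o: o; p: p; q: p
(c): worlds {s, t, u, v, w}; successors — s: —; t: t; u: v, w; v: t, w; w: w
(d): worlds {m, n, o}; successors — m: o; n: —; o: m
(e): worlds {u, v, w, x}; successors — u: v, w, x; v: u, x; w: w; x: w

(b)

Frame correspondent (Sahlqvist): ∀x ∀y ∀z (Rxy ∧ Rxz → Ryz) — i.e. the Euclidean property.
(a): fails — Rac and Raa but not Rca.
(b): condition met.
(c): fails — Ruv and Ruv but not Rvv.
(d): fails — Rmo and Rmo but not Roo.
(e): fails — Ruv and Ruv but not Rvv.
Valid on: (b).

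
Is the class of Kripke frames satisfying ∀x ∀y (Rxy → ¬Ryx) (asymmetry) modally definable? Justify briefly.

No — not modally definable

If a class were modally definable it would be closed under surjective bounded morphisms (Goldblatt–Thomason).
The 5-cycle (worlds s,t,u,v,w with s→t→u→v→w→s) is asymmetric. Mapping every world to a single reflexive point • is a surjective bounded morphism, and the reflexive point is not asymmetric (R•• but asymmetry requires ¬R••).
So the class is not modally definable.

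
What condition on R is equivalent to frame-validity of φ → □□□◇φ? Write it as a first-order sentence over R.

This is a Sahlqvist (Geach-type) schema ◇^0□^0φ → □^3◇^1φ.
Minimal-valuation argument: fix x; take any y with xR^0y and any z with xR^3z. Set V(φ) to the set of worlds R-reachable from y in exactly 0 steps. Then □^0φ holds at y, so the antecedent holds at x; validity forces ◇^1φ at z, giving a w with zR^1w and yR^0w.
First-order correspondent: ∀x ∀z (xR³z → ∃w (x = w ∧ zRw)).

∀x ∀z (xR³z → ∃w (x = w ∧ zRw))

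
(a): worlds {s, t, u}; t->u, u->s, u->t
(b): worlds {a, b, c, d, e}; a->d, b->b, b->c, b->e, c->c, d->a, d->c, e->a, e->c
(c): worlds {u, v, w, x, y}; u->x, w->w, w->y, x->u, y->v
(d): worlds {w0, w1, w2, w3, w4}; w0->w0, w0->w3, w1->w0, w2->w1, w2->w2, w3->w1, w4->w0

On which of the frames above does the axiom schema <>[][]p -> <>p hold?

Frame correspondent (Sahlqvist): forall x forall y (xRy -> exists w (y R^2 w & xRw)) — i.e. a generalized confluence (Geach) condition.
(a): fails — uRs but no w with sR²w and uRw.
(b): condition met.
(c): fails — wRy but no t with yR²t and wRt.
(d): fails — w2Rw1 but no w with w1R²w and w2Rw.
Valid on: (b).

(b)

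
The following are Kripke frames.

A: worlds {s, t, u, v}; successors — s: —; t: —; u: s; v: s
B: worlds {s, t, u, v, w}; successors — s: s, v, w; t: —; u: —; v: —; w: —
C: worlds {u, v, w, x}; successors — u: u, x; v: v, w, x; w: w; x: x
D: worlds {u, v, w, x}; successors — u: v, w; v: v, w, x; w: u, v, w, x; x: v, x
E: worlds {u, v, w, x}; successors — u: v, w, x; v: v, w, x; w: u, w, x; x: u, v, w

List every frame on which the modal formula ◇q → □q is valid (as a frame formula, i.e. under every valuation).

This is the axiom for partial functionality; its first-order frame correspondent is ∀x ∀y ∀z (Rxy ∧ Rxz → y = z).
A: ✓.
B: fails — s sees both s and v.
C: fails — u sees both u and x.
D: fails — u sees both v and w.
E: fails — u sees both v and w.

A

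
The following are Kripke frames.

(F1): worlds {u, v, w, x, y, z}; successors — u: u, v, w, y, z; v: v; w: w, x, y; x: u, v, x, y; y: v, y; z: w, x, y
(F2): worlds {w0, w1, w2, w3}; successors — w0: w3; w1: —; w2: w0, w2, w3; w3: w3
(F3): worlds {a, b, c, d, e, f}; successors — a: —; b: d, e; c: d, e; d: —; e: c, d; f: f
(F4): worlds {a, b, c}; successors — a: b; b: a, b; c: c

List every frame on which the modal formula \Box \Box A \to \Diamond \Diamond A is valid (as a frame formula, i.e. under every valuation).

(F1), (F4)

Frame correspondent (Sahlqvist): \forall x \exists w (x R^2 w \wedge x R^2 w) — i.e. a generalized confluence (Geach) condition.
(F1): ✓.
(F2): fails — at w1 but no w with w1R²w and w1R²w.
(F3): fails — at a but no w with aR²w and aR²w.
(F4): ✓.
Valid on: (F1), (F4).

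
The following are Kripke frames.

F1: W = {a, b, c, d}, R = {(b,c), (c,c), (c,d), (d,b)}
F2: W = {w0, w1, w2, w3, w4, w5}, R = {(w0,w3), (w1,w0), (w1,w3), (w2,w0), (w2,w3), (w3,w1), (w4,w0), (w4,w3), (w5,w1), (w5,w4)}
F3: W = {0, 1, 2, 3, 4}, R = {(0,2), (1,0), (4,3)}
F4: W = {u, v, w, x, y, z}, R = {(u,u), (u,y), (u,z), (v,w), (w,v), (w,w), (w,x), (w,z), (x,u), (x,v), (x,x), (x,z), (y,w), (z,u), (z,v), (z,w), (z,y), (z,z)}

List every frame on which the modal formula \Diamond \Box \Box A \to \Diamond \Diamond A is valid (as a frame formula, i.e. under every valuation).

F1, F4

This is the axiom for a generalized confluence (Geach) condition; its first-order frame correspondent is \forall x \forall y (xRy \to \exists w (y R^2 w \wedge x R^2 w)).
F1: condition met.
F2: fails — w0Rw3 but no w with w3R²w and w0R²w.
F3: fails — 0R2 but no w with 2R²w and 0R²w.
F4: condition met.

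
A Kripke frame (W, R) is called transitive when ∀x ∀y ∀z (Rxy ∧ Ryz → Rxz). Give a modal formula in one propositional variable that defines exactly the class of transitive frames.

This is transitivity; the standard corresponding axiom is 4: □q → □□q.
Suppose □q→□□q is valid. Take Rxy, Ryz and set V(q)={w : Rxw}. Then □q at x, so □□q at x, so □q at y, so q at z, i.e. Rxz.

□q → □□q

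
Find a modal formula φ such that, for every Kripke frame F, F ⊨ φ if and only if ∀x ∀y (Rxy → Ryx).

The condition is symmetry. The B schema r → □◇r defines it.
Suppose r→□◇r is valid. Take Rxy and set V(r)={x}. Then r at x, so □◇r at x, so ◇r at y, so some z with Ryz has r; z=x, i.e. Ryx.

r → □◇r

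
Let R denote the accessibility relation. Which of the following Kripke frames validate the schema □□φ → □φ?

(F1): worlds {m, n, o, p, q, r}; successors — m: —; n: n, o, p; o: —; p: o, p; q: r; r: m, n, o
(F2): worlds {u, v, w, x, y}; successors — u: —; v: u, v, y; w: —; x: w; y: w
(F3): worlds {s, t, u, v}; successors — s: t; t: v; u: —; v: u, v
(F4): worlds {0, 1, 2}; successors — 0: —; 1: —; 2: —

(F4)

The schema corresponds to density: ∀x ∀y (Rxy → ∃z (Rxz ∧ Rzy)).
(F1): fails — Rrm but no z with Rrz and Rzm.
(F2): fails — Rxw but no z with Rxz and Rzw.
(F3): fails — Rst but no z with Rsz and Rzt.
(F4): condition met.
Valid on: (F4).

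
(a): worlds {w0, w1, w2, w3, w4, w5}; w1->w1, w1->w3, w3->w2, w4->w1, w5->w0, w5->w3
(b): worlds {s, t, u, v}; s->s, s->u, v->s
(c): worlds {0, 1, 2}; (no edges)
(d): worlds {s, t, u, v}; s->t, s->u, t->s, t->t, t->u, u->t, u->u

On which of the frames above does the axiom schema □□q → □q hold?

Frame correspondent (Sahlqvist): ∀x ∀y (Rxy → ∃z (Rxz ∧ Rzy)) — i.e. density.
(a): fails — Rw3w2 but no z with Rw3z and Rzw2.
(b): holds.
(c): holds.
(d): holds.

(b), (c), (d)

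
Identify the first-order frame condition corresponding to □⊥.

emptiness of R

□⊥ is valid iff no world has any successor (otherwise □⊥ fails at any world with one).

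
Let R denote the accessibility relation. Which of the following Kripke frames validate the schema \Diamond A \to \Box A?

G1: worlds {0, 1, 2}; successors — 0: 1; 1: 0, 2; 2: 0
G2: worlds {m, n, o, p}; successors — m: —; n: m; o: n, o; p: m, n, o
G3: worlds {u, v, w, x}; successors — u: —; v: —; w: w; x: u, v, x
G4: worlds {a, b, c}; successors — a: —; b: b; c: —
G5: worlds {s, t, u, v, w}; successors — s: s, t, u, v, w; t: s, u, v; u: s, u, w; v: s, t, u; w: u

This is the axiom for partial functionality; its first-order frame correspondent is \forall x \forall y \forall z (Rxy \wedge Rxz \to y = z).
G1: fails — 1 sees both 0 and 2.
G2: fails — o sees both n and o.
G3: fails — x sees both u and v.
G4: condition met.
G5: fails — s sees both s and t.

G4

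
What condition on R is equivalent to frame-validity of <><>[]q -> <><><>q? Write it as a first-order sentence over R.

forall x forall y (x R^2 y -> exists w (yRw & x R^3 w))

This is a Sahlqvist (Geach-type) schema ◇^2□^1q → □^0◇^3q.
Minimal-valuation argument: fix x; take any y with xR^2y and any z with xR^0z. Set V(q) to the set of worlds R-reachable from y in exactly 1 step. Then □^1q holds at y, so the antecedent holds at x; validity forces ◇^3q at z, giving a w with zR^3w and yR^1w.
First-order correspondent: forall x forall y (x R^2 y -> exists w (yRw & x R^3 w)).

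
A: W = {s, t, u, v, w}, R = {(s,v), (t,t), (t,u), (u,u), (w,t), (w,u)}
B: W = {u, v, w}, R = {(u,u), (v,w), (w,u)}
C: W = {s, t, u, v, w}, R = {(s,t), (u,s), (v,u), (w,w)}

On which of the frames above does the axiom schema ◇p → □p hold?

B, C

Frame correspondent (Sahlqvist): ∀x ∀y ∀z (Rxy ∧ Rxz → y = z) — i.e. partial functionality.
A: fails — t sees both t and u.
B: ✓.
C: ✓.
Valid on: B, C.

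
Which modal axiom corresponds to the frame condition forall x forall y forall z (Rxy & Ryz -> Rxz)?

□p → □□p

This is transitivity; the standard corresponding axiom is 4: □p → □□p.
Suppose □p→□□p is valid. Take Rxy, Ryz and set V(p)={w : Rxw}. Then □p at x, so □□p at x, so □p at y, so p at z, i.e. Rxz.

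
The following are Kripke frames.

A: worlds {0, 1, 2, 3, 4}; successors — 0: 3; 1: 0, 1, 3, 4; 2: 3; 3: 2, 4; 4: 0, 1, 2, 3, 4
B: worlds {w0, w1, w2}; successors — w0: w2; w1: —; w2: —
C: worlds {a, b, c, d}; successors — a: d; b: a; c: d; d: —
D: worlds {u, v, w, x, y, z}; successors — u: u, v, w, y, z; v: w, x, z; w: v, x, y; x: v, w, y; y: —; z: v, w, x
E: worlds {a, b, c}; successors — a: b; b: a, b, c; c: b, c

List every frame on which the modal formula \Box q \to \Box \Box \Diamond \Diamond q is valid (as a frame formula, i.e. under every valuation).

Frame correspondent (Sahlqvist): \forall x \forall z (x R^2 z \to \exists w (xRw \wedge z R^2 w)) — i.e. a generalized confluence (Geach) condition.
A: fails — 0R²2 but no w with 0Rw and 2R²w.
B: ✓.
C: fails — bR²d but no w with bRw and dR²w.
D: fails — uR²y but no t with uRt and yR²t.
E: ✓.

B, E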